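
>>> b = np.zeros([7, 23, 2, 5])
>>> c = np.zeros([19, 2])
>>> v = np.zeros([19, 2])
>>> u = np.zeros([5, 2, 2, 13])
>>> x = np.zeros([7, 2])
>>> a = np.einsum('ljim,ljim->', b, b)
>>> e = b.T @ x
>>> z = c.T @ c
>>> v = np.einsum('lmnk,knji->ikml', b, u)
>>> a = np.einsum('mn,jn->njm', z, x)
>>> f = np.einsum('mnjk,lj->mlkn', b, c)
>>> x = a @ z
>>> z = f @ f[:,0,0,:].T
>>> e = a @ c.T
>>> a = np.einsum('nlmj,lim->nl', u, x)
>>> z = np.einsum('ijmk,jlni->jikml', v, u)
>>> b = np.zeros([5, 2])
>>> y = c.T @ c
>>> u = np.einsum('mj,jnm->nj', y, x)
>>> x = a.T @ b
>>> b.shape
(5, 2)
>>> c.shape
(19, 2)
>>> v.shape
(13, 5, 23, 7)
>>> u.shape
(7, 2)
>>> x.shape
(2, 2)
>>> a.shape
(5, 2)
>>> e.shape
(2, 7, 19)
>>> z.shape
(5, 13, 7, 23, 2)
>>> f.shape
(7, 19, 5, 23)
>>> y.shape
(2, 2)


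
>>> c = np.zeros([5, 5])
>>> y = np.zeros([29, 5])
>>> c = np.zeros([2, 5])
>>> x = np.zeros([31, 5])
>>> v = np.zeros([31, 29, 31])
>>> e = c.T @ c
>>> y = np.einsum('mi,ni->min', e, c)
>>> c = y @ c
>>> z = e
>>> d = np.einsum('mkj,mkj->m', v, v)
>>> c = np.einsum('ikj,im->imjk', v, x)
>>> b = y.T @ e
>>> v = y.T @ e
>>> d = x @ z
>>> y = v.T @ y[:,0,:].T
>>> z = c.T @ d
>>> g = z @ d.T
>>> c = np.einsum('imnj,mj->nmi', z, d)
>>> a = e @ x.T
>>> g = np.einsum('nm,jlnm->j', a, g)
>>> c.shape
(5, 31, 29)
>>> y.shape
(5, 5, 5)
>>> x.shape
(31, 5)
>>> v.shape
(2, 5, 5)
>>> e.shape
(5, 5)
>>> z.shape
(29, 31, 5, 5)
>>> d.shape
(31, 5)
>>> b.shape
(2, 5, 5)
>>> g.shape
(29,)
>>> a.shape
(5, 31)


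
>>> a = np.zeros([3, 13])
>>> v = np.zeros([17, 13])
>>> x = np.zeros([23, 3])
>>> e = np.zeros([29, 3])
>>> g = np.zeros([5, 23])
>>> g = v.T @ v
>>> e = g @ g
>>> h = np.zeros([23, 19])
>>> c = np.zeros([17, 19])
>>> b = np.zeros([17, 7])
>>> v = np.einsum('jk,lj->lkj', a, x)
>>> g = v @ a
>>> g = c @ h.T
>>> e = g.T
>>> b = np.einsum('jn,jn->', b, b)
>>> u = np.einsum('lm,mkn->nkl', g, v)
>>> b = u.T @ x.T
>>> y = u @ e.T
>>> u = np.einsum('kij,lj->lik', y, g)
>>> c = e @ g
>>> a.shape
(3, 13)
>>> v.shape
(23, 13, 3)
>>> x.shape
(23, 3)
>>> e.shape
(23, 17)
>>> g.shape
(17, 23)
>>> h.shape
(23, 19)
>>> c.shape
(23, 23)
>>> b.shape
(17, 13, 23)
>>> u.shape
(17, 13, 3)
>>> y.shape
(3, 13, 23)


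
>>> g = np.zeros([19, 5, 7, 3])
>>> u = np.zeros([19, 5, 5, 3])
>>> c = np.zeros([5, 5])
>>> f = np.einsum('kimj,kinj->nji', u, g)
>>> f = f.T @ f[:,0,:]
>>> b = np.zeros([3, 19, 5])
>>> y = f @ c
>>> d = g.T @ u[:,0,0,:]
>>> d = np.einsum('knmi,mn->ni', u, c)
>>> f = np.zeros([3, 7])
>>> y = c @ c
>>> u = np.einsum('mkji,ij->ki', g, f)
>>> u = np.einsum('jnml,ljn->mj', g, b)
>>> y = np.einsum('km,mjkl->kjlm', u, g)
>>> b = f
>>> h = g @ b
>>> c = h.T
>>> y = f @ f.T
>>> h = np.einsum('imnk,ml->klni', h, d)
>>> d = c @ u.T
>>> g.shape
(19, 5, 7, 3)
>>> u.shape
(7, 19)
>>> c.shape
(7, 7, 5, 19)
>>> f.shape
(3, 7)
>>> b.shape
(3, 7)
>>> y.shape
(3, 3)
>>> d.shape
(7, 7, 5, 7)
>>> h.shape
(7, 3, 7, 19)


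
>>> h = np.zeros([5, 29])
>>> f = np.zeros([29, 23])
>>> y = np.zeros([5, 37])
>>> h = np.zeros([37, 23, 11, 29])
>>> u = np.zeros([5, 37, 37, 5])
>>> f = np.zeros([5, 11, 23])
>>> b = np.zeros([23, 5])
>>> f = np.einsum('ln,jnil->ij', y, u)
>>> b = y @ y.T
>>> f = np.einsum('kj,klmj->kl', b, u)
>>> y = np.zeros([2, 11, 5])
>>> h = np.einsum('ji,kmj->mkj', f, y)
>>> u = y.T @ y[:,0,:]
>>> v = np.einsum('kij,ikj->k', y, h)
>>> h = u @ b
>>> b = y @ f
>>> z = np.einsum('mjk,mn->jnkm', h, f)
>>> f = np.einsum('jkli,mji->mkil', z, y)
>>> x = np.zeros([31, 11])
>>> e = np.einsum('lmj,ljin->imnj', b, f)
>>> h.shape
(5, 11, 5)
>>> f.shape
(2, 37, 5, 5)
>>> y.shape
(2, 11, 5)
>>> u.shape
(5, 11, 5)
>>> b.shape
(2, 11, 37)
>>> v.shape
(2,)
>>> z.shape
(11, 37, 5, 5)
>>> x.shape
(31, 11)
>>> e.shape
(5, 11, 5, 37)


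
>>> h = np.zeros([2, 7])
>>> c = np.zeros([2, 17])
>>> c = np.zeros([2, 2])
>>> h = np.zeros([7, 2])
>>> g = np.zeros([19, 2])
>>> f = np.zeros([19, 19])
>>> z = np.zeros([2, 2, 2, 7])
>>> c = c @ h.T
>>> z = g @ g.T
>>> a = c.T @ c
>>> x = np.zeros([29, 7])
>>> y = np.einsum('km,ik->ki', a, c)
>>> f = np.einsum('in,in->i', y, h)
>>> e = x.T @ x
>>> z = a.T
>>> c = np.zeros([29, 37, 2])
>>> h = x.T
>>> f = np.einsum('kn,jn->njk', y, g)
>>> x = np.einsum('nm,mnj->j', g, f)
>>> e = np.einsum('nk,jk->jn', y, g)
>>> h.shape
(7, 29)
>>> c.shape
(29, 37, 2)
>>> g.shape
(19, 2)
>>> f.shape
(2, 19, 7)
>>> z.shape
(7, 7)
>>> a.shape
(7, 7)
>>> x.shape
(7,)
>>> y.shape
(7, 2)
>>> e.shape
(19, 7)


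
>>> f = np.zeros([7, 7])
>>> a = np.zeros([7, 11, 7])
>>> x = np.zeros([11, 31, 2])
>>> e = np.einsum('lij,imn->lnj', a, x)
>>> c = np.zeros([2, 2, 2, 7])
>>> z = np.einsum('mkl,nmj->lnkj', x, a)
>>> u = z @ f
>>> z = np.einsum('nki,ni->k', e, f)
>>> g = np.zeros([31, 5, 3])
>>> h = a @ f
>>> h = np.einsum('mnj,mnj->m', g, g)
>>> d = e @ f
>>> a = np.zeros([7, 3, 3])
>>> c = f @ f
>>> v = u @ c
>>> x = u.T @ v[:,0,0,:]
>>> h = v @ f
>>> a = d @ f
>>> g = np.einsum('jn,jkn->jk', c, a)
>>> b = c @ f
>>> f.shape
(7, 7)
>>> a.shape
(7, 2, 7)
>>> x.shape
(7, 31, 7, 7)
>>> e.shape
(7, 2, 7)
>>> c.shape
(7, 7)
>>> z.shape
(2,)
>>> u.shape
(2, 7, 31, 7)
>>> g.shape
(7, 2)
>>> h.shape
(2, 7, 31, 7)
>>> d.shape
(7, 2, 7)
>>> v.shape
(2, 7, 31, 7)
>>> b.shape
(7, 7)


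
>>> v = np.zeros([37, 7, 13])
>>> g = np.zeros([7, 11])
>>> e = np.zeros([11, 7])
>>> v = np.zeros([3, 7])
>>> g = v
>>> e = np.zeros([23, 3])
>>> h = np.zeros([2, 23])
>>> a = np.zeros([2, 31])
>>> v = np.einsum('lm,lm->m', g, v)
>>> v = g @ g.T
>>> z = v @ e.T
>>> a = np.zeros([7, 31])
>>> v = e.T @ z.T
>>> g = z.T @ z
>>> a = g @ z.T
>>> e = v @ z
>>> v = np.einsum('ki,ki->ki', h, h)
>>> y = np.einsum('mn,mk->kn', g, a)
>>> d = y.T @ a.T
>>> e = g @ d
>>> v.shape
(2, 23)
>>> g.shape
(23, 23)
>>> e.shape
(23, 23)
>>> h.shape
(2, 23)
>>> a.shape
(23, 3)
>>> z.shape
(3, 23)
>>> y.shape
(3, 23)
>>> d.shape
(23, 23)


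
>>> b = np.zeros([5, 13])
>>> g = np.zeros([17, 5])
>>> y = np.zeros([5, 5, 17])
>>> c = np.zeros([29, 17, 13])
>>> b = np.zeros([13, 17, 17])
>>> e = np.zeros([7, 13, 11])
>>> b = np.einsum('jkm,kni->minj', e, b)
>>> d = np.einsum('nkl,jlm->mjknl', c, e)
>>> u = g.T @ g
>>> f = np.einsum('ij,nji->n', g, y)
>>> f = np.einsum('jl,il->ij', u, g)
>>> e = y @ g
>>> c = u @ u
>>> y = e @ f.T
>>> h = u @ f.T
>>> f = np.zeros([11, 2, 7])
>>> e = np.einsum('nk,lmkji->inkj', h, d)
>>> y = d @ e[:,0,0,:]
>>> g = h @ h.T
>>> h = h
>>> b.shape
(11, 17, 17, 7)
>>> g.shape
(5, 5)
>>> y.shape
(11, 7, 17, 29, 29)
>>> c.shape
(5, 5)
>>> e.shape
(13, 5, 17, 29)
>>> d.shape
(11, 7, 17, 29, 13)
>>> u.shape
(5, 5)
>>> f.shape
(11, 2, 7)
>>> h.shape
(5, 17)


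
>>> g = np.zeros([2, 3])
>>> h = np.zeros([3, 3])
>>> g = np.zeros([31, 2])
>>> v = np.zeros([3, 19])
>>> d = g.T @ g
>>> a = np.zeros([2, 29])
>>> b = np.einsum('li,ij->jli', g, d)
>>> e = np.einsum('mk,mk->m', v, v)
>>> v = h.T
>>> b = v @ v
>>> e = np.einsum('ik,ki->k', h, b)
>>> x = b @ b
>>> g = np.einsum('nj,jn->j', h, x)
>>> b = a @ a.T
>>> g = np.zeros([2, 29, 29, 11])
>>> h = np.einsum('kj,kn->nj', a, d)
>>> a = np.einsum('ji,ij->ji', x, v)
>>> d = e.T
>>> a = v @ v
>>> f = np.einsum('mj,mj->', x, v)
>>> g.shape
(2, 29, 29, 11)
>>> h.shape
(2, 29)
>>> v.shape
(3, 3)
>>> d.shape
(3,)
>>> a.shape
(3, 3)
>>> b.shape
(2, 2)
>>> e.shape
(3,)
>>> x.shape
(3, 3)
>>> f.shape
()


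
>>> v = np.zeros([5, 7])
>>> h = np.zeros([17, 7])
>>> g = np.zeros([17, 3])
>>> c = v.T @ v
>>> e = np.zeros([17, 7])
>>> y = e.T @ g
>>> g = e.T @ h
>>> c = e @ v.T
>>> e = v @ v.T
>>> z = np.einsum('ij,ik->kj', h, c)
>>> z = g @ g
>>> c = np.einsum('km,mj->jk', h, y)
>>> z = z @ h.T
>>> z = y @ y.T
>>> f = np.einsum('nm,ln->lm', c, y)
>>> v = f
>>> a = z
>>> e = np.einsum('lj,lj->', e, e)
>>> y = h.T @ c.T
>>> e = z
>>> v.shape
(7, 17)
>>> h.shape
(17, 7)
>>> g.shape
(7, 7)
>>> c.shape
(3, 17)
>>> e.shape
(7, 7)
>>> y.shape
(7, 3)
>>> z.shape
(7, 7)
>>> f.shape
(7, 17)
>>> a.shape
(7, 7)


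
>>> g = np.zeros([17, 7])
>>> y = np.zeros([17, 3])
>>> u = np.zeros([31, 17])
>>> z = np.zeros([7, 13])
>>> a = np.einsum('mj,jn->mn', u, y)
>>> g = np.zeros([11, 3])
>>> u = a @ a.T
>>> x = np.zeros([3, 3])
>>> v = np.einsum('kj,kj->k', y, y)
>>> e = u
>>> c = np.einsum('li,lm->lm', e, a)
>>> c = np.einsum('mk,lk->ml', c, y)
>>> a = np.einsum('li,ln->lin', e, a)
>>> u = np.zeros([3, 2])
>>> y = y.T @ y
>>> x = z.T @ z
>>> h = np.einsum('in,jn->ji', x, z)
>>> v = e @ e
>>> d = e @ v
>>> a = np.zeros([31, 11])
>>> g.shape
(11, 3)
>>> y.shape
(3, 3)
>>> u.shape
(3, 2)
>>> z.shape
(7, 13)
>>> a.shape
(31, 11)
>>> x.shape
(13, 13)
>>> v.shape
(31, 31)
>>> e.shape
(31, 31)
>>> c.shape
(31, 17)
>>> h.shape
(7, 13)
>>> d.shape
(31, 31)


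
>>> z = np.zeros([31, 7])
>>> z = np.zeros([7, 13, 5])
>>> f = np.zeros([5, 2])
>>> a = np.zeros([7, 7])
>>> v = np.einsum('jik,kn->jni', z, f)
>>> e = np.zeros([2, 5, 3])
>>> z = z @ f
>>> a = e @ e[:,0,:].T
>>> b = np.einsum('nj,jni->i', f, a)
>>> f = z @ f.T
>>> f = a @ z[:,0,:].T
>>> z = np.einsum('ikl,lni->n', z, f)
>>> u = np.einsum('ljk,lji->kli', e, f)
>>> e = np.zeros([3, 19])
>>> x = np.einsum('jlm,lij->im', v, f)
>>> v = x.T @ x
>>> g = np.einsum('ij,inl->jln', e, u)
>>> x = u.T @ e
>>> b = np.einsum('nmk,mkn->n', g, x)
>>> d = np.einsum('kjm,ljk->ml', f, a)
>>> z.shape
(5,)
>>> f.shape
(2, 5, 7)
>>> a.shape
(2, 5, 2)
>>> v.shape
(13, 13)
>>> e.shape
(3, 19)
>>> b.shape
(19,)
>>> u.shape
(3, 2, 7)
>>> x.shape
(7, 2, 19)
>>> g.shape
(19, 7, 2)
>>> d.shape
(7, 2)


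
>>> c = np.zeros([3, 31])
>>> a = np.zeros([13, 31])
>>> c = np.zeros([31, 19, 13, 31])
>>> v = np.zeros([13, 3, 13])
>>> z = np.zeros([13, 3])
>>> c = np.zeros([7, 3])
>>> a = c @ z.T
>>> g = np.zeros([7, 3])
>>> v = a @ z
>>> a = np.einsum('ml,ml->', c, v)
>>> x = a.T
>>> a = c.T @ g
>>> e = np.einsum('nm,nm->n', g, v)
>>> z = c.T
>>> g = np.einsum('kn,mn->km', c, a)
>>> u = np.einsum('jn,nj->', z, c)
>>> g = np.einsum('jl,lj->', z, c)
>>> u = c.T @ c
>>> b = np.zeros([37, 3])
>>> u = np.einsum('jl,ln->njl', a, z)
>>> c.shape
(7, 3)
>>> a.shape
(3, 3)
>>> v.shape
(7, 3)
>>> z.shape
(3, 7)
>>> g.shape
()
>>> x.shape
()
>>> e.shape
(7,)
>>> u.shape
(7, 3, 3)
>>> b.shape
(37, 3)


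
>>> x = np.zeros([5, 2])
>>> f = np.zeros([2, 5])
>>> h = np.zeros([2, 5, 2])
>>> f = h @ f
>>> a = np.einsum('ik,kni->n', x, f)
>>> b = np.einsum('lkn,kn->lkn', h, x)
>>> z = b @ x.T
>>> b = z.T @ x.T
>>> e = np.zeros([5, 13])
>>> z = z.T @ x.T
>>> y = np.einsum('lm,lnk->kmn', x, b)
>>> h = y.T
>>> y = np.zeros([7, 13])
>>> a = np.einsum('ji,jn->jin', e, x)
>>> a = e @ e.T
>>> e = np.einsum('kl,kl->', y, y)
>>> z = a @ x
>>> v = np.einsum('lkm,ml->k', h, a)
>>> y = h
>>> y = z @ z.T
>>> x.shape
(5, 2)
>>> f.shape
(2, 5, 5)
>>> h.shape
(5, 2, 5)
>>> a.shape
(5, 5)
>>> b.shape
(5, 5, 5)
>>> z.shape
(5, 2)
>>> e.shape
()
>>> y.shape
(5, 5)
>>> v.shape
(2,)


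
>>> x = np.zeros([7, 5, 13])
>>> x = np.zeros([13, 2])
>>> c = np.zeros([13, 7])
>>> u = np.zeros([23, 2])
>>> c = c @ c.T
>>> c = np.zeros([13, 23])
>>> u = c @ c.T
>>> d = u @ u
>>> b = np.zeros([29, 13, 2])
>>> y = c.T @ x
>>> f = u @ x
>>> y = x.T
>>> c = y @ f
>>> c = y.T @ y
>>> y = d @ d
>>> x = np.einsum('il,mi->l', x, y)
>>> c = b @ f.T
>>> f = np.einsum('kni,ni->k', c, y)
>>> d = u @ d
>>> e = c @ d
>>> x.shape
(2,)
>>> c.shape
(29, 13, 13)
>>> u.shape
(13, 13)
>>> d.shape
(13, 13)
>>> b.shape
(29, 13, 2)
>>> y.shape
(13, 13)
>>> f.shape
(29,)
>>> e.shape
(29, 13, 13)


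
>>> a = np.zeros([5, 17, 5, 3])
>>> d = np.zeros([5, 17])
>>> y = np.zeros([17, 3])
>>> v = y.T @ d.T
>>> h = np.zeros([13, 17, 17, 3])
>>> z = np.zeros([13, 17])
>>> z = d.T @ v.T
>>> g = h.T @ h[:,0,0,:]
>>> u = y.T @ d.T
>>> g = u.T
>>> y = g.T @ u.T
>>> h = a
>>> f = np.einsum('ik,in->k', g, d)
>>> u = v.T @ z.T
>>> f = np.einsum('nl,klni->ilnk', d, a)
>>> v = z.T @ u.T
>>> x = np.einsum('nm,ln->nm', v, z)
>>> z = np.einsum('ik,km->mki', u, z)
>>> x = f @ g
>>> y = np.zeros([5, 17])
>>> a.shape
(5, 17, 5, 3)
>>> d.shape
(5, 17)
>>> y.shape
(5, 17)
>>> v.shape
(3, 5)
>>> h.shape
(5, 17, 5, 3)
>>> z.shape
(3, 17, 5)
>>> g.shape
(5, 3)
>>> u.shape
(5, 17)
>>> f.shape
(3, 17, 5, 5)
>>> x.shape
(3, 17, 5, 3)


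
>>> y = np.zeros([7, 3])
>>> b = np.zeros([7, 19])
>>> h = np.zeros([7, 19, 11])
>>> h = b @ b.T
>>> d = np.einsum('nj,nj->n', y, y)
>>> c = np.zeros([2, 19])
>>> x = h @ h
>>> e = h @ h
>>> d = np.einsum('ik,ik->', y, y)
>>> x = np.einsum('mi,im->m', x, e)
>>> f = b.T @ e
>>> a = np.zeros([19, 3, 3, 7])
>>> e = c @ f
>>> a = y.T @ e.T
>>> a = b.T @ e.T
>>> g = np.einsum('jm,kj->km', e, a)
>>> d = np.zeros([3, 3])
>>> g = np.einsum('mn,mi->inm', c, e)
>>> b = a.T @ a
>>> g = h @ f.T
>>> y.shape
(7, 3)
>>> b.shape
(2, 2)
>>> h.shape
(7, 7)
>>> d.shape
(3, 3)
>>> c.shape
(2, 19)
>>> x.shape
(7,)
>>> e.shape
(2, 7)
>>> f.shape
(19, 7)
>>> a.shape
(19, 2)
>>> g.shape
(7, 19)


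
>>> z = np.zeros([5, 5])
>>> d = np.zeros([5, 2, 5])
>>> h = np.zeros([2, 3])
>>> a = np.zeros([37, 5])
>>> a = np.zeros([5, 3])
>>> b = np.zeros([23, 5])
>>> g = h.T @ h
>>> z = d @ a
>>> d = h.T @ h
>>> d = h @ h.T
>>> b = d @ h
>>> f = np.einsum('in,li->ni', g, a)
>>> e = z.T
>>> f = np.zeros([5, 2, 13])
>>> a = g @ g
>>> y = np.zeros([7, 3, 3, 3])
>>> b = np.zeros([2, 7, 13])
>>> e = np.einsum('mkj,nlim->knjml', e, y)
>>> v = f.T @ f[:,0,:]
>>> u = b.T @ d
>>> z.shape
(5, 2, 3)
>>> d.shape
(2, 2)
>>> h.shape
(2, 3)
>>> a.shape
(3, 3)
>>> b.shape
(2, 7, 13)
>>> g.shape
(3, 3)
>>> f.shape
(5, 2, 13)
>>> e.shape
(2, 7, 5, 3, 3)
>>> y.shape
(7, 3, 3, 3)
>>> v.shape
(13, 2, 13)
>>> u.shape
(13, 7, 2)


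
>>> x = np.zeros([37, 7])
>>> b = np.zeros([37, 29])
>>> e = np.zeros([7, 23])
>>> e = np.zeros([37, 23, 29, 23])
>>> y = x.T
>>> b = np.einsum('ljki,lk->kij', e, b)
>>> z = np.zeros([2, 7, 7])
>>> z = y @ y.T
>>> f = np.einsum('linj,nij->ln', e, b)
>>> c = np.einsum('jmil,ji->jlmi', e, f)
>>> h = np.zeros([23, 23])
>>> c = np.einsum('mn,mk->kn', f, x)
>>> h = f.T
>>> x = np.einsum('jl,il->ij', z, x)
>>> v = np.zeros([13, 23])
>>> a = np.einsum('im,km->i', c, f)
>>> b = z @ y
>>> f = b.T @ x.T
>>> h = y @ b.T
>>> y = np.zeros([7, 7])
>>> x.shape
(37, 7)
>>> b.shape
(7, 37)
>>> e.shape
(37, 23, 29, 23)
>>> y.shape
(7, 7)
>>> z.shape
(7, 7)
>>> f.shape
(37, 37)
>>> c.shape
(7, 29)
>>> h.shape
(7, 7)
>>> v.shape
(13, 23)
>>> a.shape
(7,)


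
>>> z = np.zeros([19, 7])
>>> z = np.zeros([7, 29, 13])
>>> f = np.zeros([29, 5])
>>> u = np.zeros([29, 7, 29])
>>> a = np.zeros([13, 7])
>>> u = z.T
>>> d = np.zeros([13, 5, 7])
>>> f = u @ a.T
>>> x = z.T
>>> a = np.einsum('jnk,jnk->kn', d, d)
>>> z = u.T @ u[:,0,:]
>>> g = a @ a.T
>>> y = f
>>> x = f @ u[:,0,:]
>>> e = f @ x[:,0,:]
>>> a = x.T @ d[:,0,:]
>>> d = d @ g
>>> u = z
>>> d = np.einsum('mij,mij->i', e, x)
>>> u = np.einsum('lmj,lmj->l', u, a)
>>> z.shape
(7, 29, 7)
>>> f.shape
(13, 29, 13)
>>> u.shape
(7,)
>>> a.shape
(7, 29, 7)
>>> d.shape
(29,)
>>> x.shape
(13, 29, 7)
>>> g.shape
(7, 7)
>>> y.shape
(13, 29, 13)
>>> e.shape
(13, 29, 7)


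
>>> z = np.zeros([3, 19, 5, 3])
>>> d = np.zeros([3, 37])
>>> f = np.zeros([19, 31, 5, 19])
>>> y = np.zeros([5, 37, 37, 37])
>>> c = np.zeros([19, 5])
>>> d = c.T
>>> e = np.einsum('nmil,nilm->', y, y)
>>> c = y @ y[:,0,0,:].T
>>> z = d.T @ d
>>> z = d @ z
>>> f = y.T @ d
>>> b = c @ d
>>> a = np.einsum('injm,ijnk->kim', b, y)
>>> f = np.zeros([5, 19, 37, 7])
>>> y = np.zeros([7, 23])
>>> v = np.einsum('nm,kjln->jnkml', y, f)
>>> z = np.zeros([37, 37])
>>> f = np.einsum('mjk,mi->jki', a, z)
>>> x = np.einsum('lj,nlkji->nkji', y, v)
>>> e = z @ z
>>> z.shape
(37, 37)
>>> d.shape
(5, 19)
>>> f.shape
(5, 19, 37)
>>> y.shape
(7, 23)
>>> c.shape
(5, 37, 37, 5)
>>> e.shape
(37, 37)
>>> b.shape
(5, 37, 37, 19)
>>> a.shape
(37, 5, 19)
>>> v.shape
(19, 7, 5, 23, 37)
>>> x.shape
(19, 5, 23, 37)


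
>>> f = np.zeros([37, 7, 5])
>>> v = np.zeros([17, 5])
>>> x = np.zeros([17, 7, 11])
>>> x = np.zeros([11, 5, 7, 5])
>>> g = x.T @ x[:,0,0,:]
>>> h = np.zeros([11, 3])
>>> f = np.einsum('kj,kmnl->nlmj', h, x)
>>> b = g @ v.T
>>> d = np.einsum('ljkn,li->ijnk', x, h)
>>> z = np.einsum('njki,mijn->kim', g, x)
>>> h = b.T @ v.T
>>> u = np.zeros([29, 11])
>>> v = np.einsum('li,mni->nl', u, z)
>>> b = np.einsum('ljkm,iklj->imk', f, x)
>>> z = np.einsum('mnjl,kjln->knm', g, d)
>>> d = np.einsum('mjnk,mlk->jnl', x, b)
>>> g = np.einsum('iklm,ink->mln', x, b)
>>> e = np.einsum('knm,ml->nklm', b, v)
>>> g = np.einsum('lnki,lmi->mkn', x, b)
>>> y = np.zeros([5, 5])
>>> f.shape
(7, 5, 5, 3)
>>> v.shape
(5, 29)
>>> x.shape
(11, 5, 7, 5)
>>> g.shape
(3, 7, 5)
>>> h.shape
(17, 5, 7, 17)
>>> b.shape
(11, 3, 5)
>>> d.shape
(5, 7, 3)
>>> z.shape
(3, 7, 5)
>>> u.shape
(29, 11)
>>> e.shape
(3, 11, 29, 5)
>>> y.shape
(5, 5)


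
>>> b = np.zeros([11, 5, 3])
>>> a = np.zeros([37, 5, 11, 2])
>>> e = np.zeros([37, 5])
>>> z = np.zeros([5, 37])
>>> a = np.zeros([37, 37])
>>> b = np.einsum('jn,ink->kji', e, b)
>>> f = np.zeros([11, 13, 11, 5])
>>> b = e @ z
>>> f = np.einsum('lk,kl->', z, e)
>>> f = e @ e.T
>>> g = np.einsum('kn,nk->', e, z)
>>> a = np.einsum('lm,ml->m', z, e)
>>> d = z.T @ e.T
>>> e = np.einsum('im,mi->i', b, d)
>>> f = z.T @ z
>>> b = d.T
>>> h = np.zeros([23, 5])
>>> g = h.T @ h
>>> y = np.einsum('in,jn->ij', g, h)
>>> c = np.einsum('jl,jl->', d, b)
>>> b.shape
(37, 37)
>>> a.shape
(37,)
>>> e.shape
(37,)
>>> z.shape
(5, 37)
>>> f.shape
(37, 37)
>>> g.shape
(5, 5)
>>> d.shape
(37, 37)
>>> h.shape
(23, 5)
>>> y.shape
(5, 23)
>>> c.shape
()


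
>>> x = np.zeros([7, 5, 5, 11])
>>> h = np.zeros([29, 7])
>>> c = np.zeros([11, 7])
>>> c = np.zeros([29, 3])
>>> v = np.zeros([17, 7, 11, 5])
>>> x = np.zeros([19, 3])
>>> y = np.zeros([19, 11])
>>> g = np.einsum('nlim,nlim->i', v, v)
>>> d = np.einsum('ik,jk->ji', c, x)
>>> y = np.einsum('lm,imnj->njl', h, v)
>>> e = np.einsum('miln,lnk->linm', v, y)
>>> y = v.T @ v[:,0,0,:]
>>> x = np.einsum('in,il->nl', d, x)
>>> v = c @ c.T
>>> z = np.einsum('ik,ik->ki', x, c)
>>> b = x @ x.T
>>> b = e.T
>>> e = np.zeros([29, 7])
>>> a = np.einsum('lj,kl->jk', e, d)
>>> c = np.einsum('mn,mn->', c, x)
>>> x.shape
(29, 3)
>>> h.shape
(29, 7)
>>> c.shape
()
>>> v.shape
(29, 29)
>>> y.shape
(5, 11, 7, 5)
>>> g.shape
(11,)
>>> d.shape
(19, 29)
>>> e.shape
(29, 7)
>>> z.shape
(3, 29)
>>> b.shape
(17, 5, 7, 11)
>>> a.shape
(7, 19)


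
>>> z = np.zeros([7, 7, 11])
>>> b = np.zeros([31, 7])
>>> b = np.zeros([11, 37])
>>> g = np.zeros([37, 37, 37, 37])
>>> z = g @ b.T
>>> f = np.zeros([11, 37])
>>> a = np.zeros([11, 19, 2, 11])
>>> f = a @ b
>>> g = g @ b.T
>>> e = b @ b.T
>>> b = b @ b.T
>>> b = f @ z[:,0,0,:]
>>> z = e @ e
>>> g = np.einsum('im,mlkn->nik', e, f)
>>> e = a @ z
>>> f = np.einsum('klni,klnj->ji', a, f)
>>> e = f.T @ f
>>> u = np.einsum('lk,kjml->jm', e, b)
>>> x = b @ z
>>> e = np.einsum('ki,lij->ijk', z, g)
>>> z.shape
(11, 11)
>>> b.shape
(11, 19, 2, 11)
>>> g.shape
(37, 11, 2)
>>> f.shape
(37, 11)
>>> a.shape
(11, 19, 2, 11)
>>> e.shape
(11, 2, 11)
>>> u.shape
(19, 2)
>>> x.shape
(11, 19, 2, 11)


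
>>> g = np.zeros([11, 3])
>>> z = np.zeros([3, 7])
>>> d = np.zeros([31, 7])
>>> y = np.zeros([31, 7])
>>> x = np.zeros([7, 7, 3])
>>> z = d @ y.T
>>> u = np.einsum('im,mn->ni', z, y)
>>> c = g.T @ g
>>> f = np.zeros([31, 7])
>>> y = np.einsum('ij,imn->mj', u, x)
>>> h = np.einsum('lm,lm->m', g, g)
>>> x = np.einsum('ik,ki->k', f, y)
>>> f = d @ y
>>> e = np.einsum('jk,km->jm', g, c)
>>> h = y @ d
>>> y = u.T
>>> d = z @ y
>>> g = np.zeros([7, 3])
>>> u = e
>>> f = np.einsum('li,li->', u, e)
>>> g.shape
(7, 3)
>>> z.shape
(31, 31)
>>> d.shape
(31, 7)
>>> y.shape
(31, 7)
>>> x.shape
(7,)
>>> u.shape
(11, 3)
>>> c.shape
(3, 3)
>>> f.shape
()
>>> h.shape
(7, 7)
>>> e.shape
(11, 3)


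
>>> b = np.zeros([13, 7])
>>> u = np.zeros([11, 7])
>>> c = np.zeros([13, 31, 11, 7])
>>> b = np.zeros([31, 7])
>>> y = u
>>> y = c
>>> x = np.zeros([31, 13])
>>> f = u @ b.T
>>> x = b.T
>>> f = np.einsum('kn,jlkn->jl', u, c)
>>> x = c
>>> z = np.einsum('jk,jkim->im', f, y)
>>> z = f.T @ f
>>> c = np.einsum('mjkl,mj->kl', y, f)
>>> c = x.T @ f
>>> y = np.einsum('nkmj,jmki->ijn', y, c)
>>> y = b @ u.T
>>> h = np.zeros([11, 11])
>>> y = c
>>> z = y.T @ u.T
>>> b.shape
(31, 7)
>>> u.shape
(11, 7)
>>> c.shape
(7, 11, 31, 31)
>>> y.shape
(7, 11, 31, 31)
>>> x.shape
(13, 31, 11, 7)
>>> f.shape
(13, 31)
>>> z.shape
(31, 31, 11, 11)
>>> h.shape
(11, 11)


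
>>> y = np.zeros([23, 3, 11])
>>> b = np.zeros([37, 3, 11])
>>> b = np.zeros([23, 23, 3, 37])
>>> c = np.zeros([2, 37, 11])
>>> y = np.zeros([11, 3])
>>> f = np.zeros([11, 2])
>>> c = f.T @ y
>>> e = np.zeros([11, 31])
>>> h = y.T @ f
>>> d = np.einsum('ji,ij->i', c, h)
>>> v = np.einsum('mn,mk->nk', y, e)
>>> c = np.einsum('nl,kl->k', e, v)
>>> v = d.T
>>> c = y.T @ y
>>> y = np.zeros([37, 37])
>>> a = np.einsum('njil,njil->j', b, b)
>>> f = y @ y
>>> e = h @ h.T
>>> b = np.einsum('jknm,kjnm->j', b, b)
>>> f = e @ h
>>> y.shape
(37, 37)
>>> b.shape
(23,)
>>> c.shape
(3, 3)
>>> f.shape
(3, 2)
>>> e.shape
(3, 3)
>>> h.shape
(3, 2)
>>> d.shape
(3,)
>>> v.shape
(3,)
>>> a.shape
(23,)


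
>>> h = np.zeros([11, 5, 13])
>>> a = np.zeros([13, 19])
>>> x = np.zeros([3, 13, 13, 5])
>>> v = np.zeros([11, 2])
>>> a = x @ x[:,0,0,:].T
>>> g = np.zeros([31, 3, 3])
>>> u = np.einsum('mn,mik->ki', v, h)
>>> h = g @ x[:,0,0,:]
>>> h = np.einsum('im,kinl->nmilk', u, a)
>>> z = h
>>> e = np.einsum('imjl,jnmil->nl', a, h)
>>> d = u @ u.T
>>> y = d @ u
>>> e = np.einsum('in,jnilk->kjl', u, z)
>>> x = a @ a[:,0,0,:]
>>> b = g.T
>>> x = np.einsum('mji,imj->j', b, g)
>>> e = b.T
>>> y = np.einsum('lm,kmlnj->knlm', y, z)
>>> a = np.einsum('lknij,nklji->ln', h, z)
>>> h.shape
(13, 5, 13, 3, 3)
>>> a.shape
(13, 13)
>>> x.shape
(3,)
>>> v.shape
(11, 2)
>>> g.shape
(31, 3, 3)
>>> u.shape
(13, 5)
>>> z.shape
(13, 5, 13, 3, 3)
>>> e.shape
(31, 3, 3)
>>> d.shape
(13, 13)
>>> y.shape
(13, 3, 13, 5)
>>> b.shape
(3, 3, 31)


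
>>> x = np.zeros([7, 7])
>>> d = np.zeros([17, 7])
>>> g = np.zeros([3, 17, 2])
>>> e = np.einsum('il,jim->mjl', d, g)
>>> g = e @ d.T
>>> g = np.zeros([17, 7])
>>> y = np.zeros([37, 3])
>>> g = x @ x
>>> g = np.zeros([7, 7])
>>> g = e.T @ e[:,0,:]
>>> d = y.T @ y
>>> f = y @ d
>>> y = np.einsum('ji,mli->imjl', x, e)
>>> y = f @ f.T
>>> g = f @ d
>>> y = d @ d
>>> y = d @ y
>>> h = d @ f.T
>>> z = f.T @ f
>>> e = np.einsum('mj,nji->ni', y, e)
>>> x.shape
(7, 7)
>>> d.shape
(3, 3)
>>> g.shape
(37, 3)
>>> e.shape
(2, 7)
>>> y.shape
(3, 3)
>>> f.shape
(37, 3)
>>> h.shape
(3, 37)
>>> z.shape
(3, 3)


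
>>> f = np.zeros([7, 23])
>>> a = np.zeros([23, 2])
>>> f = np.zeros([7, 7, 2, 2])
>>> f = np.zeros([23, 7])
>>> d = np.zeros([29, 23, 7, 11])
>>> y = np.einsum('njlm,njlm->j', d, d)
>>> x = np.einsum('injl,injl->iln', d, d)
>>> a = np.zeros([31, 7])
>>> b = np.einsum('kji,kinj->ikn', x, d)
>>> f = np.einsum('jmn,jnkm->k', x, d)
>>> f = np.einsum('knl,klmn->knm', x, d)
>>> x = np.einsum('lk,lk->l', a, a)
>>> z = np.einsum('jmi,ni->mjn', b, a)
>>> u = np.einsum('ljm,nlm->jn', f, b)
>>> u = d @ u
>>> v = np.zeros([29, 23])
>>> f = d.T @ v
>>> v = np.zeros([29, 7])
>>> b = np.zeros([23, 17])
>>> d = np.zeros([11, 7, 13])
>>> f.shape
(11, 7, 23, 23)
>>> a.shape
(31, 7)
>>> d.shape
(11, 7, 13)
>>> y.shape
(23,)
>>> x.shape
(31,)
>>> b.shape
(23, 17)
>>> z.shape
(29, 23, 31)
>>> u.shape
(29, 23, 7, 23)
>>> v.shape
(29, 7)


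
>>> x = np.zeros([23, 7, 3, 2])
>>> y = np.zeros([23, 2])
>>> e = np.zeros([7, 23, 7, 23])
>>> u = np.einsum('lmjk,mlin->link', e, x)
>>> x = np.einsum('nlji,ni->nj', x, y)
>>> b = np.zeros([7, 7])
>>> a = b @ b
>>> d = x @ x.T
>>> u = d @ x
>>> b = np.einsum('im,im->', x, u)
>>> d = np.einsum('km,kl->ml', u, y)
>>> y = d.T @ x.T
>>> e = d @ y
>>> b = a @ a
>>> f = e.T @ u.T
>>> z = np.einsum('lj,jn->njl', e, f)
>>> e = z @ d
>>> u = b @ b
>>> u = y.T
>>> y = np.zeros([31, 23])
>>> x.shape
(23, 3)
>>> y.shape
(31, 23)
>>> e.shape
(23, 23, 2)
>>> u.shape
(23, 2)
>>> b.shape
(7, 7)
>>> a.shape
(7, 7)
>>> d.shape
(3, 2)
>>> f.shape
(23, 23)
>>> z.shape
(23, 23, 3)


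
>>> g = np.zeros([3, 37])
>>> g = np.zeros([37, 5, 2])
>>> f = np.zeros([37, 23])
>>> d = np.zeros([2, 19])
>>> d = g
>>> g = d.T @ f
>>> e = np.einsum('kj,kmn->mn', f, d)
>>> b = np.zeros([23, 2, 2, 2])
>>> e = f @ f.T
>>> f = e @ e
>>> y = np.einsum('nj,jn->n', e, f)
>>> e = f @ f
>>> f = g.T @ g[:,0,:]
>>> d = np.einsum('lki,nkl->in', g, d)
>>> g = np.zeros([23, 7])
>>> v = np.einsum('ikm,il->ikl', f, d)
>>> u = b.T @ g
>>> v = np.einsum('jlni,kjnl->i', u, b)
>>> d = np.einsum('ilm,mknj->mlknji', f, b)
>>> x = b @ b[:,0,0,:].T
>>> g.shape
(23, 7)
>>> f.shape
(23, 5, 23)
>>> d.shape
(23, 5, 2, 2, 2, 23)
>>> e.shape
(37, 37)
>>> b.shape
(23, 2, 2, 2)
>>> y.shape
(37,)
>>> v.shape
(7,)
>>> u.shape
(2, 2, 2, 7)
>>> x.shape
(23, 2, 2, 23)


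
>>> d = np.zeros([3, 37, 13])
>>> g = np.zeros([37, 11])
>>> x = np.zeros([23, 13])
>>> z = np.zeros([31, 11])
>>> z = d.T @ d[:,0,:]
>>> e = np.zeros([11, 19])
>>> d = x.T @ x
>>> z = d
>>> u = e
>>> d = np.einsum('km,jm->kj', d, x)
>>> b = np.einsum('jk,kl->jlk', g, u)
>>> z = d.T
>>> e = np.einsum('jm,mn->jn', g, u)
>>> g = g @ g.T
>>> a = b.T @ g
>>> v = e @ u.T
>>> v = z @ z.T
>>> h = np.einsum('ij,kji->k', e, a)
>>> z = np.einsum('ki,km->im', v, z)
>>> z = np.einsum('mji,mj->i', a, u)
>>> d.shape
(13, 23)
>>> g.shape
(37, 37)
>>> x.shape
(23, 13)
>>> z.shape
(37,)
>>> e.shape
(37, 19)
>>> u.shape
(11, 19)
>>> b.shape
(37, 19, 11)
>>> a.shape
(11, 19, 37)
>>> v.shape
(23, 23)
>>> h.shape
(11,)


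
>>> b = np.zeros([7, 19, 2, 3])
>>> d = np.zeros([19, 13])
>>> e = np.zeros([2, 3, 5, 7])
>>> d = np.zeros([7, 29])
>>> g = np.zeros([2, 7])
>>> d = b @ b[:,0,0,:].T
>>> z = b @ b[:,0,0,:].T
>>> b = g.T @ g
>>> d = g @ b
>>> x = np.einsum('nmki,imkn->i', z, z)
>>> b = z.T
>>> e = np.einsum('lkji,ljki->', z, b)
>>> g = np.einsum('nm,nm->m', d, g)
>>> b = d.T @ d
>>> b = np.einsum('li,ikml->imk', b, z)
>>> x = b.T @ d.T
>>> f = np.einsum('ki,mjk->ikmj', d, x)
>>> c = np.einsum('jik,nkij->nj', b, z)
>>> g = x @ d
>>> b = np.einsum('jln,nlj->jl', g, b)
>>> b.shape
(19, 2)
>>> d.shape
(2, 7)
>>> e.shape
()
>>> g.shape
(19, 2, 7)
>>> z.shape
(7, 19, 2, 7)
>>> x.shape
(19, 2, 2)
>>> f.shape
(7, 2, 19, 2)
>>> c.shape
(7, 7)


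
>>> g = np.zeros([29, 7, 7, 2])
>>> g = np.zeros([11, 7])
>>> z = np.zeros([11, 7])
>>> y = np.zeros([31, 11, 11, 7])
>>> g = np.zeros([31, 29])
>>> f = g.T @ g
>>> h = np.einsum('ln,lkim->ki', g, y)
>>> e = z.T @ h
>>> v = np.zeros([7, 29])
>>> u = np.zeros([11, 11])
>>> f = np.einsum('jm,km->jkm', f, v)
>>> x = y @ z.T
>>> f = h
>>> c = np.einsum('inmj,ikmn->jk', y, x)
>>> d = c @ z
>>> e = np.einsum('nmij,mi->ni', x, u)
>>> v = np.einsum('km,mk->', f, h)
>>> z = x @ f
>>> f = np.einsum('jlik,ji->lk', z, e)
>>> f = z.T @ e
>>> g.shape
(31, 29)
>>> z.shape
(31, 11, 11, 11)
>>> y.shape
(31, 11, 11, 7)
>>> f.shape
(11, 11, 11, 11)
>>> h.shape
(11, 11)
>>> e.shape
(31, 11)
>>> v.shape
()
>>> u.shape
(11, 11)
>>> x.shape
(31, 11, 11, 11)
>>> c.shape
(7, 11)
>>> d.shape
(7, 7)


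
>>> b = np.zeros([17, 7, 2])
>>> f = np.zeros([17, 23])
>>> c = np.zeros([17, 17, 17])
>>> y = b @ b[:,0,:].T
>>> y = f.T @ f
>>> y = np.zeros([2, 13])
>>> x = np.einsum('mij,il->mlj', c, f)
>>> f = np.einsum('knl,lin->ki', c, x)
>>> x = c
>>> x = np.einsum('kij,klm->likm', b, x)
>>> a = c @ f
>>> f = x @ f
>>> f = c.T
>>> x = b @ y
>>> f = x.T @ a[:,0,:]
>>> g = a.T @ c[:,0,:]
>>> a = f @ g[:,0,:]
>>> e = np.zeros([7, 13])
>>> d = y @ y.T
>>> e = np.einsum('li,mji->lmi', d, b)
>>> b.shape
(17, 7, 2)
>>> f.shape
(13, 7, 23)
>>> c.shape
(17, 17, 17)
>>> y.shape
(2, 13)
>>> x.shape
(17, 7, 13)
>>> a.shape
(13, 7, 17)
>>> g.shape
(23, 17, 17)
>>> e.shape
(2, 17, 2)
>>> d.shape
(2, 2)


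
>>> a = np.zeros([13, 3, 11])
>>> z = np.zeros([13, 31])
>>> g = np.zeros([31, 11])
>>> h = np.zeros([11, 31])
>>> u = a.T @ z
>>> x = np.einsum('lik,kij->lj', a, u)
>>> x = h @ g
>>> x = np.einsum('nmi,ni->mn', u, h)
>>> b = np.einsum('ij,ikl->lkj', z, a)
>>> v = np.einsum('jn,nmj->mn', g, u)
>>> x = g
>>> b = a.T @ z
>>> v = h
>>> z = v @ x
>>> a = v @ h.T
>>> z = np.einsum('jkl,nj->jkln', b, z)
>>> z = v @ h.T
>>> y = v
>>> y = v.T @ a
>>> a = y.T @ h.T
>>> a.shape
(11, 11)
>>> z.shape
(11, 11)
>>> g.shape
(31, 11)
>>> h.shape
(11, 31)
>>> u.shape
(11, 3, 31)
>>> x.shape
(31, 11)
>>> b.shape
(11, 3, 31)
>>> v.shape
(11, 31)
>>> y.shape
(31, 11)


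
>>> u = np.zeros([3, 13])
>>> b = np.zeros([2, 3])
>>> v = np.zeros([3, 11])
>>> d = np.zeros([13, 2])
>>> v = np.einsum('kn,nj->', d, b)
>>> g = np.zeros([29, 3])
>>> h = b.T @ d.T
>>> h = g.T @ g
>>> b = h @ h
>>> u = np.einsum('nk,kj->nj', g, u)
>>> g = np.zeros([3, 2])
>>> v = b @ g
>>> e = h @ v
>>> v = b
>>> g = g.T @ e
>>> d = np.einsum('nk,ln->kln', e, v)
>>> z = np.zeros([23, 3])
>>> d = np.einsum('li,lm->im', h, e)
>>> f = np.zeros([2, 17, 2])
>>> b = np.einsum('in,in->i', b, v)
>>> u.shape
(29, 13)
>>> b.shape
(3,)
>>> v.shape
(3, 3)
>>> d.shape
(3, 2)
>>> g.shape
(2, 2)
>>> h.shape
(3, 3)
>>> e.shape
(3, 2)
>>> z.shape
(23, 3)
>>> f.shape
(2, 17, 2)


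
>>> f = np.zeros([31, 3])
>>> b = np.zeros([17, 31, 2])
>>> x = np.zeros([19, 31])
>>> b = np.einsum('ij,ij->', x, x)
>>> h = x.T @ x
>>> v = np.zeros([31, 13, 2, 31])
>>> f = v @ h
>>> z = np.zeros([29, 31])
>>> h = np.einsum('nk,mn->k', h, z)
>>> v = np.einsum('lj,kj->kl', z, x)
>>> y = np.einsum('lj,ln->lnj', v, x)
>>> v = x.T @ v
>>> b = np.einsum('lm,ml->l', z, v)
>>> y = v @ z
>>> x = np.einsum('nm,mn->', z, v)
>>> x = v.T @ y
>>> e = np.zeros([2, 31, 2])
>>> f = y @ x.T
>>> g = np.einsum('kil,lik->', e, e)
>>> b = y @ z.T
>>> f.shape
(31, 29)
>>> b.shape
(31, 29)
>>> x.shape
(29, 31)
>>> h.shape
(31,)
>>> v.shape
(31, 29)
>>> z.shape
(29, 31)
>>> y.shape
(31, 31)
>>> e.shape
(2, 31, 2)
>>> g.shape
()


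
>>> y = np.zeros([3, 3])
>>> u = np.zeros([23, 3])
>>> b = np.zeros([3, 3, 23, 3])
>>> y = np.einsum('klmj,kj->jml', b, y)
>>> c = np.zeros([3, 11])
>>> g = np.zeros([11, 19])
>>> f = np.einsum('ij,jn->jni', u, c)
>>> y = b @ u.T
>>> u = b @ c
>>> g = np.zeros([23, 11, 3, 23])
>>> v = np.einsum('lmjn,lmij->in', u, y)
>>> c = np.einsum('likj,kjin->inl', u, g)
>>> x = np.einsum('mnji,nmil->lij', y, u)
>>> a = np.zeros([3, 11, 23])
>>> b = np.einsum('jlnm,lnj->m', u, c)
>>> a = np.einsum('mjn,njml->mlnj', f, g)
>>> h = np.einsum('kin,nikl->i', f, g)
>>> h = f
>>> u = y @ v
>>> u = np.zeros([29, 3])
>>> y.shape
(3, 3, 23, 23)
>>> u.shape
(29, 3)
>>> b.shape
(11,)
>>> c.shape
(3, 23, 3)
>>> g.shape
(23, 11, 3, 23)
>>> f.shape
(3, 11, 23)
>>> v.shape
(23, 11)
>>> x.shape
(11, 23, 23)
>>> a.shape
(3, 23, 23, 11)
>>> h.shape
(3, 11, 23)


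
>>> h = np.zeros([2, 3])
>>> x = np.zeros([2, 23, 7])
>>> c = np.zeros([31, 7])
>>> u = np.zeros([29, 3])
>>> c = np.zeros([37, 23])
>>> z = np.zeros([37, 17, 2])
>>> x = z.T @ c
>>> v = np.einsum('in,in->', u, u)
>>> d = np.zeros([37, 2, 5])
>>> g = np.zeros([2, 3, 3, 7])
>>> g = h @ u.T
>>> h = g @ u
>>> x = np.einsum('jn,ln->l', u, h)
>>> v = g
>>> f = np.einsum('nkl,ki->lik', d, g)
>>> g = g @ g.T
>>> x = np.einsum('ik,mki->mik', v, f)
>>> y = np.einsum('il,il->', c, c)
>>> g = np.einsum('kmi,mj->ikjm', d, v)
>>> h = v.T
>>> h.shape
(29, 2)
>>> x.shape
(5, 2, 29)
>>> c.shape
(37, 23)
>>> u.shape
(29, 3)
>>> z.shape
(37, 17, 2)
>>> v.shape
(2, 29)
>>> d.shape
(37, 2, 5)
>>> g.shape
(5, 37, 29, 2)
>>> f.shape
(5, 29, 2)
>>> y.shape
()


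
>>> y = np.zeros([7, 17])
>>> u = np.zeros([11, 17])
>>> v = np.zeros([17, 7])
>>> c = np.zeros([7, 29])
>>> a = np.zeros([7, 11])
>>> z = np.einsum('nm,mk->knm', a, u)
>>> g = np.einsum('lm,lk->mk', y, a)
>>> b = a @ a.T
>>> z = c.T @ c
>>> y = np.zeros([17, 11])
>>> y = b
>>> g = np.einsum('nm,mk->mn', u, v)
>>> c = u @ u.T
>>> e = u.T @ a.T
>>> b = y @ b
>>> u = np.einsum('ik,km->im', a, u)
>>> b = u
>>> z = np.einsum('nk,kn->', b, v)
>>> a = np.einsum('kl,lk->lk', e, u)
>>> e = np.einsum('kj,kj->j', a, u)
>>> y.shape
(7, 7)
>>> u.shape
(7, 17)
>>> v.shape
(17, 7)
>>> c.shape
(11, 11)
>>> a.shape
(7, 17)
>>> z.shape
()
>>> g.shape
(17, 11)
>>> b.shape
(7, 17)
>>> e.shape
(17,)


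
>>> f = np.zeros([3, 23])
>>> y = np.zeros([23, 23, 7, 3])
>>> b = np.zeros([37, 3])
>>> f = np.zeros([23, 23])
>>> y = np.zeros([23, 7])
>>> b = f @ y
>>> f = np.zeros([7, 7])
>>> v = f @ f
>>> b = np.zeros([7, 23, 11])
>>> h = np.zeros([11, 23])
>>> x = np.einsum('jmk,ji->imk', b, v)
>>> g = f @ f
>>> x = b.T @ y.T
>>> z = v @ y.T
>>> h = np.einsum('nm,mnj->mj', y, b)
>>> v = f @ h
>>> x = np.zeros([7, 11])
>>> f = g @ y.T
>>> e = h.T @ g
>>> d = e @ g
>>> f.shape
(7, 23)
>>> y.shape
(23, 7)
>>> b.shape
(7, 23, 11)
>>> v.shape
(7, 11)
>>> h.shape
(7, 11)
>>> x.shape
(7, 11)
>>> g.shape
(7, 7)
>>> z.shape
(7, 23)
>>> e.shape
(11, 7)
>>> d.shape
(11, 7)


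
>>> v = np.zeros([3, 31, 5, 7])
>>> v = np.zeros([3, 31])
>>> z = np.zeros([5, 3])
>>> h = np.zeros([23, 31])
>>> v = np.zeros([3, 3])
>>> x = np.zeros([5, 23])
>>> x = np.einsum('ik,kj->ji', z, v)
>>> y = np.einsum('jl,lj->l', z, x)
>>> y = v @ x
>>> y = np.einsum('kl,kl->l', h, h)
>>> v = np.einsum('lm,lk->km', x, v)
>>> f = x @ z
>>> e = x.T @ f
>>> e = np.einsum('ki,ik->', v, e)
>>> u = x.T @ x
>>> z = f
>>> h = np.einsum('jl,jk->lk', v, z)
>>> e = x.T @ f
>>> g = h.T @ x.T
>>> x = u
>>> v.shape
(3, 5)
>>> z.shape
(3, 3)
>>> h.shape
(5, 3)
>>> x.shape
(5, 5)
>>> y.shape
(31,)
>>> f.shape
(3, 3)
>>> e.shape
(5, 3)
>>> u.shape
(5, 5)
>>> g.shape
(3, 3)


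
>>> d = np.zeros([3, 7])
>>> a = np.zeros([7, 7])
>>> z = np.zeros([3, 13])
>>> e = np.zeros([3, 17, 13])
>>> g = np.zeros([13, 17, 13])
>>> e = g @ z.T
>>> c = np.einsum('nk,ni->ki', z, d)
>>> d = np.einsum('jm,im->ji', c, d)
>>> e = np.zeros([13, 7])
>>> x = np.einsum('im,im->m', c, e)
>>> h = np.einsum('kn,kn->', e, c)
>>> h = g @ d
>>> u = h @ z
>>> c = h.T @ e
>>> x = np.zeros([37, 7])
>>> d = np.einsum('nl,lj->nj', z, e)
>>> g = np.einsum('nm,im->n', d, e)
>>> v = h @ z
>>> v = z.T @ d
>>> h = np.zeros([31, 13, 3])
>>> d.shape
(3, 7)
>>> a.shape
(7, 7)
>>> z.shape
(3, 13)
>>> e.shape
(13, 7)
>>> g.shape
(3,)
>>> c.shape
(3, 17, 7)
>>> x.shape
(37, 7)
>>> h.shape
(31, 13, 3)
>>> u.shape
(13, 17, 13)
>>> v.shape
(13, 7)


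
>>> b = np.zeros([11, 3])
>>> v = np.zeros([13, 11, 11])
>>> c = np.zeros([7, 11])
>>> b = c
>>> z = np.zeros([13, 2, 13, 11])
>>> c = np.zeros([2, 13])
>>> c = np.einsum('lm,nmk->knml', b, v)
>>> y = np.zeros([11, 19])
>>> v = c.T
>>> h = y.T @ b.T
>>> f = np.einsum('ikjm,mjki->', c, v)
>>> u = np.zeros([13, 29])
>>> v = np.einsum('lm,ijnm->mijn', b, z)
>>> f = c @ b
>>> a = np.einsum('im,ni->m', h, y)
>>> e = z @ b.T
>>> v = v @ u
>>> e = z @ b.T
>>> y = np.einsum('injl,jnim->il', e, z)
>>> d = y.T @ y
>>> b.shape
(7, 11)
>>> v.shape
(11, 13, 2, 29)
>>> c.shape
(11, 13, 11, 7)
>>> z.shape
(13, 2, 13, 11)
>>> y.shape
(13, 7)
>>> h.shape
(19, 7)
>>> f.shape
(11, 13, 11, 11)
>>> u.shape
(13, 29)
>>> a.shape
(7,)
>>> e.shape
(13, 2, 13, 7)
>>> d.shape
(7, 7)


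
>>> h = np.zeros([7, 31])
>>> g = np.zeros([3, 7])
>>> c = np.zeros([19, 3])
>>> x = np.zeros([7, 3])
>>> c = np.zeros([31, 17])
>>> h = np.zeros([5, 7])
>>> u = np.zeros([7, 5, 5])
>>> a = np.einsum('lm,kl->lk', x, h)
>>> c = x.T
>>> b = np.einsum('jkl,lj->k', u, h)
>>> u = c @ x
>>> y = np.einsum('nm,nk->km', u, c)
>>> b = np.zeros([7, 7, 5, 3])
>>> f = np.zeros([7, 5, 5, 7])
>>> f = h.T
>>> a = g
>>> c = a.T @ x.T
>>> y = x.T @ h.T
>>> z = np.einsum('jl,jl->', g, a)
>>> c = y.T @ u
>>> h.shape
(5, 7)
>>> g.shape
(3, 7)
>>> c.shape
(5, 3)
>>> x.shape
(7, 3)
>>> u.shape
(3, 3)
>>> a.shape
(3, 7)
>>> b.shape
(7, 7, 5, 3)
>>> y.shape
(3, 5)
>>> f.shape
(7, 5)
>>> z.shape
()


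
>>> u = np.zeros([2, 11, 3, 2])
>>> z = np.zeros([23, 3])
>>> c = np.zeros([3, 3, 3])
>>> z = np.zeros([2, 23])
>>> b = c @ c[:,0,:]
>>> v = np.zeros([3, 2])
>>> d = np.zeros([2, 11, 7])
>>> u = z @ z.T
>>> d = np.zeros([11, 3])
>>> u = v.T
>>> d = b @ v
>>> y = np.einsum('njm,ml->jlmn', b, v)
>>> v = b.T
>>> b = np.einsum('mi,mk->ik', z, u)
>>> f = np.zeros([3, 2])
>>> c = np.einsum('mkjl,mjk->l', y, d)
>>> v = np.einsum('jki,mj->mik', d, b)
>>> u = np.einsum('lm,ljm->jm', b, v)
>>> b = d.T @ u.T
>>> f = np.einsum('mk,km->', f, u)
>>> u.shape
(2, 3)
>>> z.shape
(2, 23)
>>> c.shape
(3,)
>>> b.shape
(2, 3, 2)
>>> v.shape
(23, 2, 3)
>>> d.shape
(3, 3, 2)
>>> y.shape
(3, 2, 3, 3)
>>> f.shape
()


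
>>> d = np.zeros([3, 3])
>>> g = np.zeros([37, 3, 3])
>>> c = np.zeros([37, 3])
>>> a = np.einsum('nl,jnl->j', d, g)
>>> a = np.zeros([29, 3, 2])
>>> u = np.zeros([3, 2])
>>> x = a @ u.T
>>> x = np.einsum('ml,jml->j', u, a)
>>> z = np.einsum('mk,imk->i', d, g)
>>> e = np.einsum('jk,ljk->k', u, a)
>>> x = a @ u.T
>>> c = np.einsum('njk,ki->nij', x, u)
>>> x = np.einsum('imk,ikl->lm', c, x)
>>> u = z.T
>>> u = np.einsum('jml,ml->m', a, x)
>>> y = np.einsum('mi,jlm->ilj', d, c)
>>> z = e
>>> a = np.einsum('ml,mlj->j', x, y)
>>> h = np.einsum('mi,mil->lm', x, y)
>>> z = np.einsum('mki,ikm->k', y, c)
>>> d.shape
(3, 3)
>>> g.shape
(37, 3, 3)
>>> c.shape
(29, 2, 3)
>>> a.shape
(29,)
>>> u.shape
(3,)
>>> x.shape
(3, 2)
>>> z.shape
(2,)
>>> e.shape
(2,)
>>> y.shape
(3, 2, 29)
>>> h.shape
(29, 3)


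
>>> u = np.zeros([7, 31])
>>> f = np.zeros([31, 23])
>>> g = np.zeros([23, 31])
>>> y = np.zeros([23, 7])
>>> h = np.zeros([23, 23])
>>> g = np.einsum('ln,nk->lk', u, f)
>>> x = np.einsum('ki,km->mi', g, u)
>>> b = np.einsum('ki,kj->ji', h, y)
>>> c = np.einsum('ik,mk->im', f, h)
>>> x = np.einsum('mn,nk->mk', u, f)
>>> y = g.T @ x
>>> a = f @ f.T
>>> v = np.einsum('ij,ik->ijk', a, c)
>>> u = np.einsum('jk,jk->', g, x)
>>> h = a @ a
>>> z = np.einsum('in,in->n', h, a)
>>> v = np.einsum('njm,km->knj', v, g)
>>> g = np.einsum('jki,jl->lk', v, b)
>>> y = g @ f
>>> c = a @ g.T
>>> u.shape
()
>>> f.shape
(31, 23)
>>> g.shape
(23, 31)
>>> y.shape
(23, 23)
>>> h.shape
(31, 31)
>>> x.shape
(7, 23)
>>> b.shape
(7, 23)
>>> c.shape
(31, 23)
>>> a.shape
(31, 31)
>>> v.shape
(7, 31, 31)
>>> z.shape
(31,)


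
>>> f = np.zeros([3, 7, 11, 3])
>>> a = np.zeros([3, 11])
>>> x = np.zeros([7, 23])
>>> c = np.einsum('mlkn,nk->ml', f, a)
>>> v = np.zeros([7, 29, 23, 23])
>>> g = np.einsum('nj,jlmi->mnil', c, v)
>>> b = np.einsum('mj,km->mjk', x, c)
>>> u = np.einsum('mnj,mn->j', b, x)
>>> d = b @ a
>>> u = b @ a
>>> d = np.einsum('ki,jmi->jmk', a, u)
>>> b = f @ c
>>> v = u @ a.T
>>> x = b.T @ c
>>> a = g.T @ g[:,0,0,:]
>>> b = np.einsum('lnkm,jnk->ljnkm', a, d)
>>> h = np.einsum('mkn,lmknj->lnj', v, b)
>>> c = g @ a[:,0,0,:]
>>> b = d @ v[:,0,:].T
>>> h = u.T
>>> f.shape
(3, 7, 11, 3)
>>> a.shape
(29, 23, 3, 29)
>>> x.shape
(7, 11, 7, 7)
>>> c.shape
(23, 3, 23, 29)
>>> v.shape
(7, 23, 3)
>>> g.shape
(23, 3, 23, 29)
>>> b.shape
(7, 23, 7)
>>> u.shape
(7, 23, 11)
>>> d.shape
(7, 23, 3)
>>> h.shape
(11, 23, 7)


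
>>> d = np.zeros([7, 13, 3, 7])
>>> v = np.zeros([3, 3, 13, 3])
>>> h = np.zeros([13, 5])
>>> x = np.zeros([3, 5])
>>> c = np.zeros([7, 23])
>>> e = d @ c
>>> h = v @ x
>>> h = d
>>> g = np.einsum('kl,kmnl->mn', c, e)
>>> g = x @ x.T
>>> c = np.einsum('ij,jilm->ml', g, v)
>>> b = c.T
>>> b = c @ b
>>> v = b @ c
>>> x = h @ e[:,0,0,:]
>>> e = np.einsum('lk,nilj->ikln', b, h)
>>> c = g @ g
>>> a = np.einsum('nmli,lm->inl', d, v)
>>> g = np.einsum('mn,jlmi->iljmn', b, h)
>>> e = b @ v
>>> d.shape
(7, 13, 3, 7)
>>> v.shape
(3, 13)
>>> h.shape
(7, 13, 3, 7)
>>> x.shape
(7, 13, 3, 23)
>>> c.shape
(3, 3)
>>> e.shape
(3, 13)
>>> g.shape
(7, 13, 7, 3, 3)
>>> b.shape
(3, 3)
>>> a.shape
(7, 7, 3)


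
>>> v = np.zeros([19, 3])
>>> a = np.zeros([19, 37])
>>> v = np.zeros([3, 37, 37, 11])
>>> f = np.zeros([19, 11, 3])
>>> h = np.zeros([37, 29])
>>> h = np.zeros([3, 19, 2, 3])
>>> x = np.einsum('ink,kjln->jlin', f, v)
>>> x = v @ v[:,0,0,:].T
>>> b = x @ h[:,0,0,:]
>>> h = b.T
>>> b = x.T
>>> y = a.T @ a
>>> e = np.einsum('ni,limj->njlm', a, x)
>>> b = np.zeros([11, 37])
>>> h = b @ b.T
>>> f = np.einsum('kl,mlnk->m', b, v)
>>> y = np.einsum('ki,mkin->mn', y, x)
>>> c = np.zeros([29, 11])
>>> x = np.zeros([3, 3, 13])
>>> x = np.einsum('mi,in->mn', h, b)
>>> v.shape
(3, 37, 37, 11)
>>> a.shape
(19, 37)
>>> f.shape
(3,)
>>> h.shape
(11, 11)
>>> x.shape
(11, 37)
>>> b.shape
(11, 37)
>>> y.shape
(3, 3)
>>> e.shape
(19, 3, 3, 37)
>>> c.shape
(29, 11)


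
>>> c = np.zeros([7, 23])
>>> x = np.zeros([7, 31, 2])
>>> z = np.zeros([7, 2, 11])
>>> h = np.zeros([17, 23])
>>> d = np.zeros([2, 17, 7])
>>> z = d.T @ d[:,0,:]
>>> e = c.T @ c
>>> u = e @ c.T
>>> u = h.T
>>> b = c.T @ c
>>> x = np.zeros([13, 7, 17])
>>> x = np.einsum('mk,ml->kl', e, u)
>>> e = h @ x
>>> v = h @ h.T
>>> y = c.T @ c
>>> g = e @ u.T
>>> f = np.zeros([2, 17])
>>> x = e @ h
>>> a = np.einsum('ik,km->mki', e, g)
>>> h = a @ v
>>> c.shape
(7, 23)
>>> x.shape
(17, 23)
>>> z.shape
(7, 17, 7)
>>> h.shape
(23, 17, 17)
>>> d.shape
(2, 17, 7)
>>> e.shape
(17, 17)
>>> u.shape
(23, 17)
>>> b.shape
(23, 23)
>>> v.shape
(17, 17)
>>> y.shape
(23, 23)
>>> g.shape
(17, 23)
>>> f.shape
(2, 17)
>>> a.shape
(23, 17, 17)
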